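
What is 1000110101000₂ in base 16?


Group into 4-bit nibbles: 0001000110101000
  0001 = 1
  0001 = 1
  1010 = A
  1000 = 8
= 0x11A8


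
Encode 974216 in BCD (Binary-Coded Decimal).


Each digit → 4-bit binary:
  9 → 1001
  7 → 0111
  4 → 0100
  2 → 0010
  1 → 0001
  6 → 0110
= 1001 0111 0100 0010 0001 0110


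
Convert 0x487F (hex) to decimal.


Positional values:
Position 0: F × 16^0 = 15 × 1 = 15
Position 1: 7 × 16^1 = 7 × 16 = 112
Position 2: 8 × 16^2 = 8 × 256 = 2048
Position 3: 4 × 16^3 = 4 × 4096 = 16384
Sum = 15 + 112 + 2048 + 16384
= 18559


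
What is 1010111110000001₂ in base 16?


Group into 4-bit nibbles: 1010111110000001
  1010 = A
  1111 = F
  1000 = 8
  0001 = 1
= 0xAF81


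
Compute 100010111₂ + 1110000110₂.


Align and add column by column (LSB to MSB, carry propagating):
  00100010111
+ 01110000110
  -----------
  col 0: 1 + 0 + 0 (carry in) = 1 → bit 1, carry out 0
  col 1: 1 + 1 + 0 (carry in) = 2 → bit 0, carry out 1
  col 2: 1 + 1 + 1 (carry in) = 3 → bit 1, carry out 1
  col 3: 0 + 0 + 1 (carry in) = 1 → bit 1, carry out 0
  col 4: 1 + 0 + 0 (carry in) = 1 → bit 1, carry out 0
  col 5: 0 + 0 + 0 (carry in) = 0 → bit 0, carry out 0
  col 6: 0 + 0 + 0 (carry in) = 0 → bit 0, carry out 0
  col 7: 0 + 1 + 0 (carry in) = 1 → bit 1, carry out 0
  col 8: 1 + 1 + 0 (carry in) = 2 → bit 0, carry out 1
  col 9: 0 + 1 + 1 (carry in) = 2 → bit 0, carry out 1
  col 10: 0 + 0 + 1 (carry in) = 1 → bit 1, carry out 0
Reading bits MSB→LSB: 10010011101
Strip leading zeros: 10010011101
= 10010011101


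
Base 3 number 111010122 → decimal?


Positional values (base 3):
  2 × 3^0 = 2 × 1 = 2
  2 × 3^1 = 2 × 3 = 6
  1 × 3^2 = 1 × 9 = 9
  0 × 3^3 = 0 × 27 = 0
  1 × 3^4 = 1 × 81 = 81
  0 × 3^5 = 0 × 243 = 0
  1 × 3^6 = 1 × 729 = 729
  1 × 3^7 = 1 × 2187 = 2187
  1 × 3^8 = 1 × 6561 = 6561
Sum = 2 + 6 + 9 + 0 + 81 + 0 + 729 + 2187 + 6561
= 9575


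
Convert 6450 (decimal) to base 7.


Divide by 7 repeatedly:
6450 ÷ 7 = 921 remainder 3
921 ÷ 7 = 131 remainder 4
131 ÷ 7 = 18 remainder 5
18 ÷ 7 = 2 remainder 4
2 ÷ 7 = 0 remainder 2
Reading remainders bottom-up:
= 24543


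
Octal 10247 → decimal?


Positional values:
Position 0: 7 × 8^0 = 7
Position 1: 4 × 8^1 = 32
Position 2: 2 × 8^2 = 128
Position 3: 0 × 8^3 = 0
Position 4: 1 × 8^4 = 4096
Sum = 7 + 32 + 128 + 0 + 4096
= 4263


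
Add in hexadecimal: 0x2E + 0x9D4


Align and add column by column (LSB to MSB, each column mod 16 with carry):
  002E
+ 09D4
  ----
  col 0: E(14) + 4(4) + 0 (carry in) = 18 → 2(2), carry out 1
  col 1: 2(2) + D(13) + 1 (carry in) = 16 → 0(0), carry out 1
  col 2: 0(0) + 9(9) + 1 (carry in) = 10 → A(10), carry out 0
  col 3: 0(0) + 0(0) + 0 (carry in) = 0 → 0(0), carry out 0
Reading digits MSB→LSB: 0A02
Strip leading zeros: A02
= 0xA02


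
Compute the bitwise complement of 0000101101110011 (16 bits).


Original: 0000101101110011
Invert all bits:
  bit 0: 0 → 1
  bit 1: 0 → 1
  bit 2: 0 → 1
  bit 3: 0 → 1
  bit 4: 1 → 0
  bit 5: 0 → 1
  bit 6: 1 → 0
  bit 7: 1 → 0
  bit 8: 0 → 1
  bit 9: 1 → 0
  bit 10: 1 → 0
  bit 11: 1 → 0
  bit 12: 0 → 1
  bit 13: 0 → 1
  bit 14: 1 → 0
  bit 15: 1 → 0
= 1111010010001100


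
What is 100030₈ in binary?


Each octal digit → 3 binary bits:
  1 = 001
  0 = 000
  0 = 000
  0 = 000
  3 = 011
  0 = 000
Concatenate: 001 000 000 000 011 000
= 001000000000011000


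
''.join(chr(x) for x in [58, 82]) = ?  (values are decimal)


Codes (decimal): 58 82
Per-code ASCII lookup:
  58  (special character) → ':'
  82  (range 65-90: uppercase, 82 - 65 = 17) → 'R'
= ':R'


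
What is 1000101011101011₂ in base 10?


Positional values:
Bit 0: 1 × 2^0 = 1
Bit 1: 1 × 2^1 = 2
Bit 3: 1 × 2^3 = 8
Bit 5: 1 × 2^5 = 32
Bit 6: 1 × 2^6 = 64
Bit 7: 1 × 2^7 = 128
Bit 9: 1 × 2^9 = 512
Bit 11: 1 × 2^11 = 2048
Bit 15: 1 × 2^15 = 32768
Sum = 1 + 2 + 8 + 32 + 64 + 128 + 512 + 2048 + 32768
= 35563


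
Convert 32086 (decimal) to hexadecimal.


Divide by 16 repeatedly:
32086 ÷ 16 = 2005 remainder 6 (6)
2005 ÷ 16 = 125 remainder 5 (5)
125 ÷ 16 = 7 remainder 13 (D)
7 ÷ 16 = 0 remainder 7 (7)
Reading remainders bottom-up:
= 0x7D56


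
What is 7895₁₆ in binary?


Each hex digit → 4 binary bits:
  7 = 0111
  8 = 1000
  9 = 1001
  5 = 0101
Concatenate: 0111 1000 1001 0101
= 0111100010010101


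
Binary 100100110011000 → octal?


Group into 3-bit groups: 100100110011000
  100 = 4
  100 = 4
  110 = 6
  011 = 3
  000 = 0
= 0o44630


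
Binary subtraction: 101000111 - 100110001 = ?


Align and subtract column by column (LSB to MSB, borrowing when needed):
  101000111
- 100110001
  ---------
  col 0: (1 - 0 borrow-in) - 1 → 1 - 1 = 0, borrow out 0
  col 1: (1 - 0 borrow-in) - 0 → 1 - 0 = 1, borrow out 0
  col 2: (1 - 0 borrow-in) - 0 → 1 - 0 = 1, borrow out 0
  col 3: (0 - 0 borrow-in) - 0 → 0 - 0 = 0, borrow out 0
  col 4: (0 - 0 borrow-in) - 1 → borrow from next column: (0+2) - 1 = 1, borrow out 1
  col 5: (0 - 1 borrow-in) - 1 → borrow from next column: (-1+2) - 1 = 0, borrow out 1
  col 6: (1 - 1 borrow-in) - 0 → 0 - 0 = 0, borrow out 0
  col 7: (0 - 0 borrow-in) - 0 → 0 - 0 = 0, borrow out 0
  col 8: (1 - 0 borrow-in) - 1 → 1 - 1 = 0, borrow out 0
Reading bits MSB→LSB: 000010110
Strip leading zeros: 10110
= 10110


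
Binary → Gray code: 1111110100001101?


Binary: 1111110100001101
Gray code: G = B XOR (B >> 1)
B >> 1 = 0111111010000110
1111110100001101 XOR 0111111010000110:
  1 XOR 0 = 1
  1 XOR 1 = 0
  1 XOR 1 = 0
  1 XOR 1 = 0
  1 XOR 1 = 0
  1 XOR 1 = 0
  0 XOR 1 = 1
  1 XOR 0 = 1
  0 XOR 1 = 1
  0 XOR 0 = 0
  0 XOR 0 = 0
  0 XOR 0 = 0
  1 XOR 0 = 1
  1 XOR 1 = 0
  0 XOR 1 = 1
  1 XOR 0 = 1
= 1000001110001011


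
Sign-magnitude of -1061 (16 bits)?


Sign bit: 1 (negative)
Magnitude: 1061 = 000010000100101
= 1000010000100101


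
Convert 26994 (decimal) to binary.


Divide by 2 repeatedly:
26994 ÷ 2 = 13497 remainder 0
13497 ÷ 2 = 6748 remainder 1
6748 ÷ 2 = 3374 remainder 0
3374 ÷ 2 = 1687 remainder 0
1687 ÷ 2 = 843 remainder 1
843 ÷ 2 = 421 remainder 1
421 ÷ 2 = 210 remainder 1
210 ÷ 2 = 105 remainder 0
105 ÷ 2 = 52 remainder 1
52 ÷ 2 = 26 remainder 0
26 ÷ 2 = 13 remainder 0
13 ÷ 2 = 6 remainder 1
6 ÷ 2 = 3 remainder 0
3 ÷ 2 = 1 remainder 1
1 ÷ 2 = 0 remainder 1
Reading remainders bottom-up:
= 110100101110010


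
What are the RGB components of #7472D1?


Hex: #7472D1
R = 74₁₆ = 116
G = 72₁₆ = 114
B = D1₁₆ = 209
= RGB(116, 114, 209)


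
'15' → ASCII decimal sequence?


String: '15'  (2 characters)
Per-character ASCII lookup:
  '1': digits start at 48: '1' = 48 + 1 = 49
  '5': digits start at 48: '5' = 48 + 5 = 53
= 49 53


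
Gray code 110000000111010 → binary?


Gray code: 110000000111010
MSB stays the same: 1
Each subsequent bit = prev_binary XOR current_gray:
  B[1] = 1 XOR 1 = 0
  B[2] = 0 XOR 0 = 0
  B[3] = 0 XOR 0 = 0
  B[4] = 0 XOR 0 = 0
  B[5] = 0 XOR 0 = 0
  B[6] = 0 XOR 0 = 0
  B[7] = 0 XOR 0 = 0
  B[8] = 0 XOR 0 = 0
  B[9] = 0 XOR 1 = 1
  B[10] = 1 XOR 1 = 0
  B[11] = 0 XOR 1 = 1
  B[12] = 1 XOR 0 = 1
  B[13] = 1 XOR 1 = 0
  B[14] = 0 XOR 0 = 0
= 100000000101100 (16428 decimal)


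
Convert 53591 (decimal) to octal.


Divide by 8 repeatedly:
53591 ÷ 8 = 6698 remainder 7
6698 ÷ 8 = 837 remainder 2
837 ÷ 8 = 104 remainder 5
104 ÷ 8 = 13 remainder 0
13 ÷ 8 = 1 remainder 5
1 ÷ 8 = 0 remainder 1
Reading remainders bottom-up:
= 0o150527


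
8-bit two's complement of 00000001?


Original: 00000001
Step 1 - Invert all bits: 11111110
Step 2 - Add 1: 11111110 + 1
= 11111111 (represents -1)


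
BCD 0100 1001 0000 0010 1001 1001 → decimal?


Each 4-bit group → digit:
  0100 → 4
  1001 → 9
  0000 → 0
  0010 → 2
  1001 → 9
  1001 → 9
= 490299


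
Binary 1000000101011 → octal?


Group into 3-bit groups: 001000000101011
  001 = 1
  000 = 0
  000 = 0
  101 = 5
  011 = 3
= 0o10053


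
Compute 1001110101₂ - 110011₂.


Align and subtract column by column (LSB to MSB, borrowing when needed):
  1001110101
- 0000110011
  ----------
  col 0: (1 - 0 borrow-in) - 1 → 1 - 1 = 0, borrow out 0
  col 1: (0 - 0 borrow-in) - 1 → borrow from next column: (0+2) - 1 = 1, borrow out 1
  col 2: (1 - 1 borrow-in) - 0 → 0 - 0 = 0, borrow out 0
  col 3: (0 - 0 borrow-in) - 0 → 0 - 0 = 0, borrow out 0
  col 4: (1 - 0 borrow-in) - 1 → 1 - 1 = 0, borrow out 0
  col 5: (1 - 0 borrow-in) - 1 → 1 - 1 = 0, borrow out 0
  col 6: (1 - 0 borrow-in) - 0 → 1 - 0 = 1, borrow out 0
  col 7: (0 - 0 borrow-in) - 0 → 0 - 0 = 0, borrow out 0
  col 8: (0 - 0 borrow-in) - 0 → 0 - 0 = 0, borrow out 0
  col 9: (1 - 0 borrow-in) - 0 → 1 - 0 = 1, borrow out 0
Reading bits MSB→LSB: 1001000010
Strip leading zeros: 1001000010
= 1001000010


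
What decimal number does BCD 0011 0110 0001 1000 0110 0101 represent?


Each 4-bit group → digit:
  0011 → 3
  0110 → 6
  0001 → 1
  1000 → 8
  0110 → 6
  0101 → 5
= 361865


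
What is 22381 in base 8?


Divide by 8 repeatedly:
22381 ÷ 8 = 2797 remainder 5
2797 ÷ 8 = 349 remainder 5
349 ÷ 8 = 43 remainder 5
43 ÷ 8 = 5 remainder 3
5 ÷ 8 = 0 remainder 5
Reading remainders bottom-up:
= 0o53555


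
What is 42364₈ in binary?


Each octal digit → 3 binary bits:
  4 = 100
  2 = 010
  3 = 011
  6 = 110
  4 = 100
Concatenate: 100 010 011 110 100
= 100010011110100


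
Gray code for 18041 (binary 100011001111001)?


Binary: 100011001111001
Gray code: G = B XOR (B >> 1)
B >> 1 = 010001100111100
100011001111001 XOR 010001100111100:
  1 XOR 0 = 1
  0 XOR 1 = 1
  0 XOR 0 = 0
  0 XOR 0 = 0
  1 XOR 0 = 1
  1 XOR 1 = 0
  0 XOR 1 = 1
  0 XOR 0 = 0
  1 XOR 0 = 1
  1 XOR 1 = 0
  1 XOR 1 = 0
  1 XOR 1 = 0
  0 XOR 1 = 1
  0 XOR 0 = 0
  1 XOR 0 = 1
= 110010101000101


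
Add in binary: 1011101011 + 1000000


Align and add column by column (LSB to MSB, carry propagating):
  01011101011
+ 00001000000
  -----------
  col 0: 1 + 0 + 0 (carry in) = 1 → bit 1, carry out 0
  col 1: 1 + 0 + 0 (carry in) = 1 → bit 1, carry out 0
  col 2: 0 + 0 + 0 (carry in) = 0 → bit 0, carry out 0
  col 3: 1 + 0 + 0 (carry in) = 1 → bit 1, carry out 0
  col 4: 0 + 0 + 0 (carry in) = 0 → bit 0, carry out 0
  col 5: 1 + 0 + 0 (carry in) = 1 → bit 1, carry out 0
  col 6: 1 + 1 + 0 (carry in) = 2 → bit 0, carry out 1
  col 7: 1 + 0 + 1 (carry in) = 2 → bit 0, carry out 1
  col 8: 0 + 0 + 1 (carry in) = 1 → bit 1, carry out 0
  col 9: 1 + 0 + 0 (carry in) = 1 → bit 1, carry out 0
  col 10: 0 + 0 + 0 (carry in) = 0 → bit 0, carry out 0
Reading bits MSB→LSB: 01100101011
Strip leading zeros: 1100101011
= 1100101011


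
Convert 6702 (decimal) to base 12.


Divide by 12 repeatedly:
6702 ÷ 12 = 558 remainder 6
558 ÷ 12 = 46 remainder 6
46 ÷ 12 = 3 remainder 10
3 ÷ 12 = 0 remainder 3
Reading remainders bottom-up:
= 3A66


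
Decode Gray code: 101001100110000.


Gray code: 101001100110000
MSB stays the same: 1
Each subsequent bit = prev_binary XOR current_gray:
  B[1] = 1 XOR 0 = 1
  B[2] = 1 XOR 1 = 0
  B[3] = 0 XOR 0 = 0
  B[4] = 0 XOR 0 = 0
  B[5] = 0 XOR 1 = 1
  B[6] = 1 XOR 1 = 0
  B[7] = 0 XOR 0 = 0
  B[8] = 0 XOR 0 = 0
  B[9] = 0 XOR 1 = 1
  B[10] = 1 XOR 1 = 0
  B[11] = 0 XOR 0 = 0
  B[12] = 0 XOR 0 = 0
  B[13] = 0 XOR 0 = 0
  B[14] = 0 XOR 0 = 0
= 110001000100000 (25120 decimal)


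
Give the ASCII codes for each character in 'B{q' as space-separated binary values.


String: 'B{q'  (3 characters)
Per-character ASCII lookup:
  'B': uppercase starts at 65: 'B' = 65 + 1 = 66 → 1000010
  '{': special character: '{' = 123 → 1111011
  'q': lowercase starts at 97: 'q' = 97 + 16 = 113 → 1110001
= 1000010 1111011 1110001


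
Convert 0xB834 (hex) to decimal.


Positional values:
Position 0: 4 × 16^0 = 4 × 1 = 4
Position 1: 3 × 16^1 = 3 × 16 = 48
Position 2: 8 × 16^2 = 8 × 256 = 2048
Position 3: B × 16^3 = 11 × 4096 = 45056
Sum = 4 + 48 + 2048 + 45056
= 47156


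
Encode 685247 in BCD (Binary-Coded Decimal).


Each digit → 4-bit binary:
  6 → 0110
  8 → 1000
  5 → 0101
  2 → 0010
  4 → 0100
  7 → 0111
= 0110 1000 0101 0010 0100 0111


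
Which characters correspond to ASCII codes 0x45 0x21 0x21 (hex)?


Codes (hex): 0x45 0x21 0x21
Per-code ASCII lookup:
  0x45 = 69  (range 65-90: uppercase, 69 - 65 = 4) → 'E'
  0x21 = 33  (special character) → '!'
  0x21 = 33  (special character) → '!'
= 'E!!'


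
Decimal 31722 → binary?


Divide by 2 repeatedly:
31722 ÷ 2 = 15861 remainder 0
15861 ÷ 2 = 7930 remainder 1
7930 ÷ 2 = 3965 remainder 0
3965 ÷ 2 = 1982 remainder 1
1982 ÷ 2 = 991 remainder 0
991 ÷ 2 = 495 remainder 1
495 ÷ 2 = 247 remainder 1
247 ÷ 2 = 123 remainder 1
123 ÷ 2 = 61 remainder 1
61 ÷ 2 = 30 remainder 1
30 ÷ 2 = 15 remainder 0
15 ÷ 2 = 7 remainder 1
7 ÷ 2 = 3 remainder 1
3 ÷ 2 = 1 remainder 1
1 ÷ 2 = 0 remainder 1
Reading remainders bottom-up:
= 111101111101010


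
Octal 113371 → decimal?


Positional values:
Position 0: 1 × 8^0 = 1
Position 1: 7 × 8^1 = 56
Position 2: 3 × 8^2 = 192
Position 3: 3 × 8^3 = 1536
Position 4: 1 × 8^4 = 4096
Position 5: 1 × 8^5 = 32768
Sum = 1 + 56 + 192 + 1536 + 4096 + 32768
= 38649


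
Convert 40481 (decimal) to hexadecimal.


Divide by 16 repeatedly:
40481 ÷ 16 = 2530 remainder 1 (1)
2530 ÷ 16 = 158 remainder 2 (2)
158 ÷ 16 = 9 remainder 14 (E)
9 ÷ 16 = 0 remainder 9 (9)
Reading remainders bottom-up:
= 0x9E21


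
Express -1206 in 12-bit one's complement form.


Original: 010010110110
Invert all bits:
  bit 0: 0 → 1
  bit 1: 1 → 0
  bit 2: 0 → 1
  bit 3: 0 → 1
  bit 4: 1 → 0
  bit 5: 0 → 1
  bit 6: 1 → 0
  bit 7: 1 → 0
  bit 8: 0 → 1
  bit 9: 1 → 0
  bit 10: 1 → 0
  bit 11: 0 → 1
= 101101001001


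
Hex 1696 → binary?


Each hex digit → 4 binary bits:
  1 = 0001
  6 = 0110
  9 = 1001
  6 = 0110
Concatenate: 0001 0110 1001 0110
= 0001011010010110


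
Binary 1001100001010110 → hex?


Group into 4-bit nibbles: 1001100001010110
  1001 = 9
  1000 = 8
  0101 = 5
  0110 = 6
= 0x9856


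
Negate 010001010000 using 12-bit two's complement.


Original: 010001010000
Step 1 - Invert all bits: 101110101111
Step 2 - Add 1: 101110101111 + 1
= 101110110000 (represents -1104)


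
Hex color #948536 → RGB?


Hex: #948536
R = 94₁₆ = 148
G = 85₁₆ = 133
B = 36₁₆ = 54
= RGB(148, 133, 54)


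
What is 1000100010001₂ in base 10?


Positional values:
Bit 0: 1 × 2^0 = 1
Bit 4: 1 × 2^4 = 16
Bit 8: 1 × 2^8 = 256
Bit 12: 1 × 2^12 = 4096
Sum = 1 + 16 + 256 + 4096
= 4369


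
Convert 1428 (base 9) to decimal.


Positional values (base 9):
  8 × 9^0 = 8 × 1 = 8
  2 × 9^1 = 2 × 9 = 18
  4 × 9^2 = 4 × 81 = 324
  1 × 9^3 = 1 × 729 = 729
Sum = 8 + 18 + 324 + 729
= 1079


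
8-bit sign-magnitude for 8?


Sign bit: 0 (positive)
Magnitude: 8 = 0001000
= 00001000


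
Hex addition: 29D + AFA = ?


Align and add column by column (LSB to MSB, each column mod 16 with carry):
  029D
+ 0AFA
  ----
  col 0: D(13) + A(10) + 0 (carry in) = 23 → 7(7), carry out 1
  col 1: 9(9) + F(15) + 1 (carry in) = 25 → 9(9), carry out 1
  col 2: 2(2) + A(10) + 1 (carry in) = 13 → D(13), carry out 0
  col 3: 0(0) + 0(0) + 0 (carry in) = 0 → 0(0), carry out 0
Reading digits MSB→LSB: 0D97
Strip leading zeros: D97
= 0xD97


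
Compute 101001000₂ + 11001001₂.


Align and add column by column (LSB to MSB, carry propagating):
  0101001000
+ 0011001001
  ----------
  col 0: 0 + 1 + 0 (carry in) = 1 → bit 1, carry out 0
  col 1: 0 + 0 + 0 (carry in) = 0 → bit 0, carry out 0
  col 2: 0 + 0 + 0 (carry in) = 0 → bit 0, carry out 0
  col 3: 1 + 1 + 0 (carry in) = 2 → bit 0, carry out 1
  col 4: 0 + 0 + 1 (carry in) = 1 → bit 1, carry out 0
  col 5: 0 + 0 + 0 (carry in) = 0 → bit 0, carry out 0
  col 6: 1 + 1 + 0 (carry in) = 2 → bit 0, carry out 1
  col 7: 0 + 1 + 1 (carry in) = 2 → bit 0, carry out 1
  col 8: 1 + 0 + 1 (carry in) = 2 → bit 0, carry out 1
  col 9: 0 + 0 + 1 (carry in) = 1 → bit 1, carry out 0
Reading bits MSB→LSB: 1000010001
Strip leading zeros: 1000010001
= 1000010001


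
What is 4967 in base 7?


Divide by 7 repeatedly:
4967 ÷ 7 = 709 remainder 4
709 ÷ 7 = 101 remainder 2
101 ÷ 7 = 14 remainder 3
14 ÷ 7 = 2 remainder 0
2 ÷ 7 = 0 remainder 2
Reading remainders bottom-up:
= 20324


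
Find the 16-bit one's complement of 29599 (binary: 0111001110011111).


Original: 0111001110011111
Invert all bits:
  bit 0: 0 → 1
  bit 1: 1 → 0
  bit 2: 1 → 0
  bit 3: 1 → 0
  bit 4: 0 → 1
  bit 5: 0 → 1
  bit 6: 1 → 0
  bit 7: 1 → 0
  bit 8: 1 → 0
  bit 9: 0 → 1
  bit 10: 0 → 1
  bit 11: 1 → 0
  bit 12: 1 → 0
  bit 13: 1 → 0
  bit 14: 1 → 0
  bit 15: 1 → 0
= 1000110001100000


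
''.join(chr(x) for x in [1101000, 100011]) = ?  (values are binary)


Codes (binary): 1101000 100011
Per-code ASCII lookup:
  1101000 = 104  (range 97-122: lowercase, 104 - 97 = 7) → 'h'
  100011 = 35  (special character) → '#'
= 'h#'


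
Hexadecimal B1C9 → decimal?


Positional values:
Position 0: 9 × 16^0 = 9 × 1 = 9
Position 1: C × 16^1 = 12 × 16 = 192
Position 2: 1 × 16^2 = 1 × 256 = 256
Position 3: B × 16^3 = 11 × 4096 = 45056
Sum = 9 + 192 + 256 + 45056
= 45513


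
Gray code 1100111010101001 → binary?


Gray code: 1100111010101001
MSB stays the same: 1
Each subsequent bit = prev_binary XOR current_gray:
  B[1] = 1 XOR 1 = 0
  B[2] = 0 XOR 0 = 0
  B[3] = 0 XOR 0 = 0
  B[4] = 0 XOR 1 = 1
  B[5] = 1 XOR 1 = 0
  B[6] = 0 XOR 1 = 1
  B[7] = 1 XOR 0 = 1
  B[8] = 1 XOR 1 = 0
  B[9] = 0 XOR 0 = 0
  B[10] = 0 XOR 1 = 1
  B[11] = 1 XOR 0 = 1
  B[12] = 1 XOR 1 = 0
  B[13] = 0 XOR 0 = 0
  B[14] = 0 XOR 0 = 0
  B[15] = 0 XOR 1 = 1
= 1000101100110001 (35633 decimal)


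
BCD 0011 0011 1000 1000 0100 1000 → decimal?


Each 4-bit group → digit:
  0011 → 3
  0011 → 3
  1000 → 8
  1000 → 8
  0100 → 4
  1000 → 8
= 338848


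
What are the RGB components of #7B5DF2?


Hex: #7B5DF2
R = 7B₁₆ = 123
G = 5D₁₆ = 93
B = F2₁₆ = 242
= RGB(123, 93, 242)


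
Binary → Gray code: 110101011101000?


Binary: 110101011101000
Gray code: G = B XOR (B >> 1)
B >> 1 = 011010101110100
110101011101000 XOR 011010101110100:
  1 XOR 0 = 1
  1 XOR 1 = 0
  0 XOR 1 = 1
  1 XOR 0 = 1
  0 XOR 1 = 1
  1 XOR 0 = 1
  0 XOR 1 = 1
  1 XOR 0 = 1
  1 XOR 1 = 0
  1 XOR 1 = 0
  0 XOR 1 = 1
  1 XOR 0 = 1
  0 XOR 1 = 1
  0 XOR 0 = 0
  0 XOR 0 = 0
= 101111110011100


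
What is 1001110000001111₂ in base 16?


Group into 4-bit nibbles: 1001110000001111
  1001 = 9
  1100 = C
  0000 = 0
  1111 = F
= 0x9C0F


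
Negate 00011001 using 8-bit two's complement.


Original: 00011001
Step 1 - Invert all bits: 11100110
Step 2 - Add 1: 11100110 + 1
= 11100111 (represents -25)


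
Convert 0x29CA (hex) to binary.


Each hex digit → 4 binary bits:
  2 = 0010
  9 = 1001
  C = 1100
  A = 1010
Concatenate: 0010 1001 1100 1010
= 0010100111001010


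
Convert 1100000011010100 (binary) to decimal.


Positional values:
Bit 2: 1 × 2^2 = 4
Bit 4: 1 × 2^4 = 16
Bit 6: 1 × 2^6 = 64
Bit 7: 1 × 2^7 = 128
Bit 14: 1 × 2^14 = 16384
Bit 15: 1 × 2^15 = 32768
Sum = 4 + 16 + 64 + 128 + 16384 + 32768
= 49364


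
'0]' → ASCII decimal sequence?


String: '0]'  (2 characters)
Per-character ASCII lookup:
  '0': digits start at 48: '0' = 48 + 0 = 48
  ']': special character: ']' = 93
= 48 93


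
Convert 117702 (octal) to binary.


Each octal digit → 3 binary bits:
  1 = 001
  1 = 001
  7 = 111
  7 = 111
  0 = 000
  2 = 010
Concatenate: 001 001 111 111 000 010
= 001001111111000010


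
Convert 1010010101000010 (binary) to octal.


Group into 3-bit groups: 001010010101000010
  001 = 1
  010 = 2
  010 = 2
  101 = 5
  000 = 0
  010 = 2
= 0o122502


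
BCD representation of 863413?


Each digit → 4-bit binary:
  8 → 1000
  6 → 0110
  3 → 0011
  4 → 0100
  1 → 0001
  3 → 0011
= 1000 0110 0011 0100 0001 0011


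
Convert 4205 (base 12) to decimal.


Positional values (base 12):
  5 × 12^0 = 5 × 1 = 5
  0 × 12^1 = 0 × 12 = 0
  2 × 12^2 = 2 × 144 = 288
  4 × 12^3 = 4 × 1728 = 6912
Sum = 5 + 0 + 288 + 6912
= 7205


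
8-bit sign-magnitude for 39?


Sign bit: 0 (positive)
Magnitude: 39 = 0100111
= 00100111


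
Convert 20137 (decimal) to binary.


Divide by 2 repeatedly:
20137 ÷ 2 = 10068 remainder 1
10068 ÷ 2 = 5034 remainder 0
5034 ÷ 2 = 2517 remainder 0
2517 ÷ 2 = 1258 remainder 1
1258 ÷ 2 = 629 remainder 0
629 ÷ 2 = 314 remainder 1
314 ÷ 2 = 157 remainder 0
157 ÷ 2 = 78 remainder 1
78 ÷ 2 = 39 remainder 0
39 ÷ 2 = 19 remainder 1
19 ÷ 2 = 9 remainder 1
9 ÷ 2 = 4 remainder 1
4 ÷ 2 = 2 remainder 0
2 ÷ 2 = 1 remainder 0
1 ÷ 2 = 0 remainder 1
Reading remainders bottom-up:
= 100111010101001


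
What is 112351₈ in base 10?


Positional values:
Position 0: 1 × 8^0 = 1
Position 1: 5 × 8^1 = 40
Position 2: 3 × 8^2 = 192
Position 3: 2 × 8^3 = 1024
Position 4: 1 × 8^4 = 4096
Position 5: 1 × 8^5 = 32768
Sum = 1 + 40 + 192 + 1024 + 4096 + 32768
= 38121


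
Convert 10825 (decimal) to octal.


Divide by 8 repeatedly:
10825 ÷ 8 = 1353 remainder 1
1353 ÷ 8 = 169 remainder 1
169 ÷ 8 = 21 remainder 1
21 ÷ 8 = 2 remainder 5
2 ÷ 8 = 0 remainder 2
Reading remainders bottom-up:
= 0o25111


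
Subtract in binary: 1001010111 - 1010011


Align and subtract column by column (LSB to MSB, borrowing when needed):
  1001010111
- 0001010011
  ----------
  col 0: (1 - 0 borrow-in) - 1 → 1 - 1 = 0, borrow out 0
  col 1: (1 - 0 borrow-in) - 1 → 1 - 1 = 0, borrow out 0
  col 2: (1 - 0 borrow-in) - 0 → 1 - 0 = 1, borrow out 0
  col 3: (0 - 0 borrow-in) - 0 → 0 - 0 = 0, borrow out 0
  col 4: (1 - 0 borrow-in) - 1 → 1 - 1 = 0, borrow out 0
  col 5: (0 - 0 borrow-in) - 0 → 0 - 0 = 0, borrow out 0
  col 6: (1 - 0 borrow-in) - 1 → 1 - 1 = 0, borrow out 0
  col 7: (0 - 0 borrow-in) - 0 → 0 - 0 = 0, borrow out 0
  col 8: (0 - 0 borrow-in) - 0 → 0 - 0 = 0, borrow out 0
  col 9: (1 - 0 borrow-in) - 0 → 1 - 0 = 1, borrow out 0
Reading bits MSB→LSB: 1000000100
Strip leading zeros: 1000000100
= 1000000100


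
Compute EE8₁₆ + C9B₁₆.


Align and add column by column (LSB to MSB, each column mod 16 with carry):
  0EE8
+ 0C9B
  ----
  col 0: 8(8) + B(11) + 0 (carry in) = 19 → 3(3), carry out 1
  col 1: E(14) + 9(9) + 1 (carry in) = 24 → 8(8), carry out 1
  col 2: E(14) + C(12) + 1 (carry in) = 27 → B(11), carry out 1
  col 3: 0(0) + 0(0) + 1 (carry in) = 1 → 1(1), carry out 0
Reading digits MSB→LSB: 1B83
Strip leading zeros: 1B83
= 0x1B83


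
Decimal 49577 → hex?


Divide by 16 repeatedly:
49577 ÷ 16 = 3098 remainder 9 (9)
3098 ÷ 16 = 193 remainder 10 (A)
193 ÷ 16 = 12 remainder 1 (1)
12 ÷ 16 = 0 remainder 12 (C)
Reading remainders bottom-up:
= 0xC1A9


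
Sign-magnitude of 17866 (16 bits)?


Sign bit: 0 (positive)
Magnitude: 17866 = 100010111001010
= 0100010111001010


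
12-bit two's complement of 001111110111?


Original: 001111110111
Step 1 - Invert all bits: 110000001000
Step 2 - Add 1: 110000001000 + 1
= 110000001001 (represents -1015)


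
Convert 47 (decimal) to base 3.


Divide by 3 repeatedly:
47 ÷ 3 = 15 remainder 2
15 ÷ 3 = 5 remainder 0
5 ÷ 3 = 1 remainder 2
1 ÷ 3 = 0 remainder 1
Reading remainders bottom-up:
= 1202


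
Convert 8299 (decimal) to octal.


Divide by 8 repeatedly:
8299 ÷ 8 = 1037 remainder 3
1037 ÷ 8 = 129 remainder 5
129 ÷ 8 = 16 remainder 1
16 ÷ 8 = 2 remainder 0
2 ÷ 8 = 0 remainder 2
Reading remainders bottom-up:
= 0o20153


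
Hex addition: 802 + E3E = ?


Align and add column by column (LSB to MSB, each column mod 16 with carry):
  0802
+ 0E3E
  ----
  col 0: 2(2) + E(14) + 0 (carry in) = 16 → 0(0), carry out 1
  col 1: 0(0) + 3(3) + 1 (carry in) = 4 → 4(4), carry out 0
  col 2: 8(8) + E(14) + 0 (carry in) = 22 → 6(6), carry out 1
  col 3: 0(0) + 0(0) + 1 (carry in) = 1 → 1(1), carry out 0
Reading digits MSB→LSB: 1640
Strip leading zeros: 1640
= 0x1640


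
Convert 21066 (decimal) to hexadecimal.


Divide by 16 repeatedly:
21066 ÷ 16 = 1316 remainder 10 (A)
1316 ÷ 16 = 82 remainder 4 (4)
82 ÷ 16 = 5 remainder 2 (2)
5 ÷ 16 = 0 remainder 5 (5)
Reading remainders bottom-up:
= 0x524A


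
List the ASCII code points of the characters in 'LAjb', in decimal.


String: 'LAjb'  (4 characters)
Per-character ASCII lookup:
  'L': uppercase starts at 65: 'L' = 65 + 11 = 76
  'A': uppercase starts at 65: 'A' = 65 + 0 = 65
  'j': lowercase starts at 97: 'j' = 97 + 9 = 106
  'b': lowercase starts at 97: 'b' = 97 + 1 = 98
= 76 65 106 98


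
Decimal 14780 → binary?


Divide by 2 repeatedly:
14780 ÷ 2 = 7390 remainder 0
7390 ÷ 2 = 3695 remainder 0
3695 ÷ 2 = 1847 remainder 1
1847 ÷ 2 = 923 remainder 1
923 ÷ 2 = 461 remainder 1
461 ÷ 2 = 230 remainder 1
230 ÷ 2 = 115 remainder 0
115 ÷ 2 = 57 remainder 1
57 ÷ 2 = 28 remainder 1
28 ÷ 2 = 14 remainder 0
14 ÷ 2 = 7 remainder 0
7 ÷ 2 = 3 remainder 1
3 ÷ 2 = 1 remainder 1
1 ÷ 2 = 0 remainder 1
Reading remainders bottom-up:
= 11100110111100


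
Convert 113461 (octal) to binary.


Each octal digit → 3 binary bits:
  1 = 001
  1 = 001
  3 = 011
  4 = 100
  6 = 110
  1 = 001
Concatenate: 001 001 011 100 110 001
= 001001011100110001


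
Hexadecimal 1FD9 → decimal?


Positional values:
Position 0: 9 × 16^0 = 9 × 1 = 9
Position 1: D × 16^1 = 13 × 16 = 208
Position 2: F × 16^2 = 15 × 256 = 3840
Position 3: 1 × 16^3 = 1 × 4096 = 4096
Sum = 9 + 208 + 3840 + 4096
= 8153


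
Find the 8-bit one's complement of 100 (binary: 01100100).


Original: 01100100
Invert all bits:
  bit 0: 0 → 1
  bit 1: 1 → 0
  bit 2: 1 → 0
  bit 3: 0 → 1
  bit 4: 0 → 1
  bit 5: 1 → 0
  bit 6: 0 → 1
  bit 7: 0 → 1
= 10011011


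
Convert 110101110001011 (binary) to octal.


Group into 3-bit groups: 110101110001011
  110 = 6
  101 = 5
  110 = 6
  001 = 1
  011 = 3
= 0o65613


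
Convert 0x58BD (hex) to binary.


Each hex digit → 4 binary bits:
  5 = 0101
  8 = 1000
  B = 1011
  D = 1101
Concatenate: 0101 1000 1011 1101
= 0101100010111101


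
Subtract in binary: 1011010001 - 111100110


Align and subtract column by column (LSB to MSB, borrowing when needed):
  1011010001
- 0111100110
  ----------
  col 0: (1 - 0 borrow-in) - 0 → 1 - 0 = 1, borrow out 0
  col 1: (0 - 0 borrow-in) - 1 → borrow from next column: (0+2) - 1 = 1, borrow out 1
  col 2: (0 - 1 borrow-in) - 1 → borrow from next column: (-1+2) - 1 = 0, borrow out 1
  col 3: (0 - 1 borrow-in) - 0 → borrow from next column: (-1+2) - 0 = 1, borrow out 1
  col 4: (1 - 1 borrow-in) - 0 → 0 - 0 = 0, borrow out 0
  col 5: (0 - 0 borrow-in) - 1 → borrow from next column: (0+2) - 1 = 1, borrow out 1
  col 6: (1 - 1 borrow-in) - 1 → borrow from next column: (0+2) - 1 = 1, borrow out 1
  col 7: (1 - 1 borrow-in) - 1 → borrow from next column: (0+2) - 1 = 1, borrow out 1
  col 8: (0 - 1 borrow-in) - 1 → borrow from next column: (-1+2) - 1 = 0, borrow out 1
  col 9: (1 - 1 borrow-in) - 0 → 0 - 0 = 0, borrow out 0
Reading bits MSB→LSB: 0011101011
Strip leading zeros: 11101011
= 11101011


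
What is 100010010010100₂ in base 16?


Group into 4-bit nibbles: 0100010010010100
  0100 = 4
  0100 = 4
  1001 = 9
  0100 = 4
= 0x4494


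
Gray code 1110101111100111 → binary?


Gray code: 1110101111100111
MSB stays the same: 1
Each subsequent bit = prev_binary XOR current_gray:
  B[1] = 1 XOR 1 = 0
  B[2] = 0 XOR 1 = 1
  B[3] = 1 XOR 0 = 1
  B[4] = 1 XOR 1 = 0
  B[5] = 0 XOR 0 = 0
  B[6] = 0 XOR 1 = 1
  B[7] = 1 XOR 1 = 0
  B[8] = 0 XOR 1 = 1
  B[9] = 1 XOR 1 = 0
  B[10] = 0 XOR 1 = 1
  B[11] = 1 XOR 0 = 1
  B[12] = 1 XOR 0 = 1
  B[13] = 1 XOR 1 = 0
  B[14] = 0 XOR 1 = 1
  B[15] = 1 XOR 1 = 0
= 1011001010111010 (45754 decimal)


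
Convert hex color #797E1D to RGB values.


Hex: #797E1D
R = 79₁₆ = 121
G = 7E₁₆ = 126
B = 1D₁₆ = 29
= RGB(121, 126, 29)


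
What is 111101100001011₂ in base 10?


Positional values:
Bit 0: 1 × 2^0 = 1
Bit 1: 1 × 2^1 = 2
Bit 3: 1 × 2^3 = 8
Bit 8: 1 × 2^8 = 256
Bit 9: 1 × 2^9 = 512
Bit 11: 1 × 2^11 = 2048
Bit 12: 1 × 2^12 = 4096
Bit 13: 1 × 2^13 = 8192
Bit 14: 1 × 2^14 = 16384
Sum = 1 + 2 + 8 + 256 + 512 + 2048 + 4096 + 8192 + 16384
= 31499


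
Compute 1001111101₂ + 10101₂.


Align and add column by column (LSB to MSB, carry propagating):
  01001111101
+ 00000010101
  -----------
  col 0: 1 + 1 + 0 (carry in) = 2 → bit 0, carry out 1
  col 1: 0 + 0 + 1 (carry in) = 1 → bit 1, carry out 0
  col 2: 1 + 1 + 0 (carry in) = 2 → bit 0, carry out 1
  col 3: 1 + 0 + 1 (carry in) = 2 → bit 0, carry out 1
  col 4: 1 + 1 + 1 (carry in) = 3 → bit 1, carry out 1
  col 5: 1 + 0 + 1 (carry in) = 2 → bit 0, carry out 1
  col 6: 1 + 0 + 1 (carry in) = 2 → bit 0, carry out 1
  col 7: 0 + 0 + 1 (carry in) = 1 → bit 1, carry out 0
  col 8: 0 + 0 + 0 (carry in) = 0 → bit 0, carry out 0
  col 9: 1 + 0 + 0 (carry in) = 1 → bit 1, carry out 0
  col 10: 0 + 0 + 0 (carry in) = 0 → bit 0, carry out 0
Reading bits MSB→LSB: 01010010010
Strip leading zeros: 1010010010
= 1010010010


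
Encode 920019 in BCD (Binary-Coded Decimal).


Each digit → 4-bit binary:
  9 → 1001
  2 → 0010
  0 → 0000
  0 → 0000
  1 → 0001
  9 → 1001
= 1001 0010 0000 0000 0001 1001


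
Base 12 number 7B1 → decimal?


Positional values (base 12):
  1 × 12^0 = 1 × 1 = 1
  B × 12^1 = 11 × 12 = 132
  7 × 12^2 = 7 × 144 = 1008
Sum = 1 + 132 + 1008
= 1141


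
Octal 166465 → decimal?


Positional values:
Position 0: 5 × 8^0 = 5
Position 1: 6 × 8^1 = 48
Position 2: 4 × 8^2 = 256
Position 3: 6 × 8^3 = 3072
Position 4: 6 × 8^4 = 24576
Position 5: 1 × 8^5 = 32768
Sum = 5 + 48 + 256 + 3072 + 24576 + 32768
= 60725


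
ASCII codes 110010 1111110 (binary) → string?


Codes (binary): 110010 1111110
Per-code ASCII lookup:
  110010 = 50  (range 48-57: digits, 50 - 48 = 2) → '2'
  1111110 = 126  (special character) → '~'
= '2~'


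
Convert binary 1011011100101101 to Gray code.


Binary: 1011011100101101
Gray code: G = B XOR (B >> 1)
B >> 1 = 0101101110010110
1011011100101101 XOR 0101101110010110:
  1 XOR 0 = 1
  0 XOR 1 = 1
  1 XOR 0 = 1
  1 XOR 1 = 0
  0 XOR 1 = 1
  1 XOR 0 = 1
  1 XOR 1 = 0
  1 XOR 1 = 0
  0 XOR 1 = 1
  0 XOR 0 = 0
  1 XOR 0 = 1
  0 XOR 1 = 1
  1 XOR 0 = 1
  1 XOR 1 = 0
  0 XOR 1 = 1
  1 XOR 0 = 1
= 1110110010111011


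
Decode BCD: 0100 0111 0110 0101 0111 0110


Each 4-bit group → digit:
  0100 → 4
  0111 → 7
  0110 → 6
  0101 → 5
  0111 → 7
  0110 → 6
= 476576


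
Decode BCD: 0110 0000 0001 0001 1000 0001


Each 4-bit group → digit:
  0110 → 6
  0000 → 0
  0001 → 1
  0001 → 1
  1000 → 8
  0001 → 1
= 601181


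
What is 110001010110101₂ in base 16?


Group into 4-bit nibbles: 0110001010110101
  0110 = 6
  0010 = 2
  1011 = B
  0101 = 5
= 0x62B5


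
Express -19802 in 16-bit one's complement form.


Original: 0100110101011010
Invert all bits:
  bit 0: 0 → 1
  bit 1: 1 → 0
  bit 2: 0 → 1
  bit 3: 0 → 1
  bit 4: 1 → 0
  bit 5: 1 → 0
  bit 6: 0 → 1
  bit 7: 1 → 0
  bit 8: 0 → 1
  bit 9: 1 → 0
  bit 10: 0 → 1
  bit 11: 1 → 0
  bit 12: 1 → 0
  bit 13: 0 → 1
  bit 14: 1 → 0
  bit 15: 0 → 1
= 1011001010100101


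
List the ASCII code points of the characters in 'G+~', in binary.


String: 'G+~'  (3 characters)
Per-character ASCII lookup:
  'G': uppercase starts at 65: 'G' = 65 + 6 = 71 → 1000111
  '+': special character: '+' = 43 → 101011
  '~': special character: '~' = 126 → 1111110
= 1000111 101011 1111110


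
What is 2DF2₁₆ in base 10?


Positional values:
Position 0: 2 × 16^0 = 2 × 1 = 2
Position 1: F × 16^1 = 15 × 16 = 240
Position 2: D × 16^2 = 13 × 256 = 3328
Position 3: 2 × 16^3 = 2 × 4096 = 8192
Sum = 2 + 240 + 3328 + 8192
= 11762


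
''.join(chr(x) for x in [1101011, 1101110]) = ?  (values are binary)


Codes (binary): 1101011 1101110
Per-code ASCII lookup:
  1101011 = 107  (range 97-122: lowercase, 107 - 97 = 10) → 'k'
  1101110 = 110  (range 97-122: lowercase, 110 - 97 = 13) → 'n'
= 'kn'


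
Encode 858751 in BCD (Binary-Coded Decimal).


Each digit → 4-bit binary:
  8 → 1000
  5 → 0101
  8 → 1000
  7 → 0111
  5 → 0101
  1 → 0001
= 1000 0101 1000 0111 0101 0001


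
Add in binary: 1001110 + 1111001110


Align and add column by column (LSB to MSB, carry propagating):
  00001001110
+ 01111001110
  -----------
  col 0: 0 + 0 + 0 (carry in) = 0 → bit 0, carry out 0
  col 1: 1 + 1 + 0 (carry in) = 2 → bit 0, carry out 1
  col 2: 1 + 1 + 1 (carry in) = 3 → bit 1, carry out 1
  col 3: 1 + 1 + 1 (carry in) = 3 → bit 1, carry out 1
  col 4: 0 + 0 + 1 (carry in) = 1 → bit 1, carry out 0
  col 5: 0 + 0 + 0 (carry in) = 0 → bit 0, carry out 0
  col 6: 1 + 1 + 0 (carry in) = 2 → bit 0, carry out 1
  col 7: 0 + 1 + 1 (carry in) = 2 → bit 0, carry out 1
  col 8: 0 + 1 + 1 (carry in) = 2 → bit 0, carry out 1
  col 9: 0 + 1 + 1 (carry in) = 2 → bit 0, carry out 1
  col 10: 0 + 0 + 1 (carry in) = 1 → bit 1, carry out 0
Reading bits MSB→LSB: 10000011100
Strip leading zeros: 10000011100
= 10000011100


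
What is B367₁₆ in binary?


Each hex digit → 4 binary bits:
  B = 1011
  3 = 0011
  6 = 0110
  7 = 0111
Concatenate: 1011 0011 0110 0111
= 1011001101100111


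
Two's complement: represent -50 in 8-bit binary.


Original: 00110010
Step 1 - Invert all bits: 11001101
Step 2 - Add 1: 11001101 + 1
= 11001110 (represents -50)


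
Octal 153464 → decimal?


Positional values:
Position 0: 4 × 8^0 = 4
Position 1: 6 × 8^1 = 48
Position 2: 4 × 8^2 = 256
Position 3: 3 × 8^3 = 1536
Position 4: 5 × 8^4 = 20480
Position 5: 1 × 8^5 = 32768
Sum = 4 + 48 + 256 + 1536 + 20480 + 32768
= 55092


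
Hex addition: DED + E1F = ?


Align and add column by column (LSB to MSB, each column mod 16 with carry):
  0DED
+ 0E1F
  ----
  col 0: D(13) + F(15) + 0 (carry in) = 28 → C(12), carry out 1
  col 1: E(14) + 1(1) + 1 (carry in) = 16 → 0(0), carry out 1
  col 2: D(13) + E(14) + 1 (carry in) = 28 → C(12), carry out 1
  col 3: 0(0) + 0(0) + 1 (carry in) = 1 → 1(1), carry out 0
Reading digits MSB→LSB: 1C0C
Strip leading zeros: 1C0C
= 0x1C0C


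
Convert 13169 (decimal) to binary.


Divide by 2 repeatedly:
13169 ÷ 2 = 6584 remainder 1
6584 ÷ 2 = 3292 remainder 0
3292 ÷ 2 = 1646 remainder 0
1646 ÷ 2 = 823 remainder 0
823 ÷ 2 = 411 remainder 1
411 ÷ 2 = 205 remainder 1
205 ÷ 2 = 102 remainder 1
102 ÷ 2 = 51 remainder 0
51 ÷ 2 = 25 remainder 1
25 ÷ 2 = 12 remainder 1
12 ÷ 2 = 6 remainder 0
6 ÷ 2 = 3 remainder 0
3 ÷ 2 = 1 remainder 1
1 ÷ 2 = 0 remainder 1
Reading remainders bottom-up:
= 11001101110001


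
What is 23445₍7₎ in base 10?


Positional values (base 7):
  5 × 7^0 = 5 × 1 = 5
  4 × 7^1 = 4 × 7 = 28
  4 × 7^2 = 4 × 49 = 196
  3 × 7^3 = 3 × 343 = 1029
  2 × 7^4 = 2 × 2401 = 4802
Sum = 5 + 28 + 196 + 1029 + 4802
= 6060


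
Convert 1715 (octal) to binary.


Each octal digit → 3 binary bits:
  1 = 001
  7 = 111
  1 = 001
  5 = 101
Concatenate: 001 111 001 101
= 001111001101


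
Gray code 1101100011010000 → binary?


Gray code: 1101100011010000
MSB stays the same: 1
Each subsequent bit = prev_binary XOR current_gray:
  B[1] = 1 XOR 1 = 0
  B[2] = 0 XOR 0 = 0
  B[3] = 0 XOR 1 = 1
  B[4] = 1 XOR 1 = 0
  B[5] = 0 XOR 0 = 0
  B[6] = 0 XOR 0 = 0
  B[7] = 0 XOR 0 = 0
  B[8] = 0 XOR 1 = 1
  B[9] = 1 XOR 1 = 0
  B[10] = 0 XOR 0 = 0
  B[11] = 0 XOR 1 = 1
  B[12] = 1 XOR 0 = 1
  B[13] = 1 XOR 0 = 1
  B[14] = 1 XOR 0 = 1
  B[15] = 1 XOR 0 = 1
= 1001000010011111 (37023 decimal)


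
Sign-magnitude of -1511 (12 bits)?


Sign bit: 1 (negative)
Magnitude: 1511 = 10111100111
= 110111100111


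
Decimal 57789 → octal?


Divide by 8 repeatedly:
57789 ÷ 8 = 7223 remainder 5
7223 ÷ 8 = 902 remainder 7
902 ÷ 8 = 112 remainder 6
112 ÷ 8 = 14 remainder 0
14 ÷ 8 = 1 remainder 6
1 ÷ 8 = 0 remainder 1
Reading remainders bottom-up:
= 0o160675


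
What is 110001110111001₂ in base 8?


Group into 3-bit groups: 110001110111001
  110 = 6
  001 = 1
  110 = 6
  111 = 7
  001 = 1
= 0o61671


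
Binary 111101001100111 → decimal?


Positional values:
Bit 0: 1 × 2^0 = 1
Bit 1: 1 × 2^1 = 2
Bit 2: 1 × 2^2 = 4
Bit 5: 1 × 2^5 = 32
Bit 6: 1 × 2^6 = 64
Bit 9: 1 × 2^9 = 512
Bit 11: 1 × 2^11 = 2048
Bit 12: 1 × 2^12 = 4096
Bit 13: 1 × 2^13 = 8192
Bit 14: 1 × 2^14 = 16384
Sum = 1 + 2 + 4 + 32 + 64 + 512 + 2048 + 4096 + 8192 + 16384
= 31335


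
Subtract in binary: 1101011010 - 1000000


Align and subtract column by column (LSB to MSB, borrowing when needed):
  1101011010
- 0001000000
  ----------
  col 0: (0 - 0 borrow-in) - 0 → 0 - 0 = 0, borrow out 0
  col 1: (1 - 0 borrow-in) - 0 → 1 - 0 = 1, borrow out 0
  col 2: (0 - 0 borrow-in) - 0 → 0 - 0 = 0, borrow out 0
  col 3: (1 - 0 borrow-in) - 0 → 1 - 0 = 1, borrow out 0
  col 4: (1 - 0 borrow-in) - 0 → 1 - 0 = 1, borrow out 0
  col 5: (0 - 0 borrow-in) - 0 → 0 - 0 = 0, borrow out 0
  col 6: (1 - 0 borrow-in) - 1 → 1 - 1 = 0, borrow out 0
  col 7: (0 - 0 borrow-in) - 0 → 0 - 0 = 0, borrow out 0
  col 8: (1 - 0 borrow-in) - 0 → 1 - 0 = 1, borrow out 0
  col 9: (1 - 0 borrow-in) - 0 → 1 - 0 = 1, borrow out 0
Reading bits MSB→LSB: 1100011010
Strip leading zeros: 1100011010
= 1100011010


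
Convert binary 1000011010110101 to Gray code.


Binary: 1000011010110101
Gray code: G = B XOR (B >> 1)
B >> 1 = 0100001101011010
1000011010110101 XOR 0100001101011010:
  1 XOR 0 = 1
  0 XOR 1 = 1
  0 XOR 0 = 0
  0 XOR 0 = 0
  0 XOR 0 = 0
  1 XOR 0 = 1
  1 XOR 1 = 0
  0 XOR 1 = 1
  1 XOR 0 = 1
  0 XOR 1 = 1
  1 XOR 0 = 1
  1 XOR 1 = 0
  0 XOR 1 = 1
  1 XOR 0 = 1
  0 XOR 1 = 1
  1 XOR 0 = 1
= 1100010111101111


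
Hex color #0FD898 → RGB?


Hex: #0FD898
R = 0F₁₆ = 15
G = D8₁₆ = 216
B = 98₁₆ = 152
= RGB(15, 216, 152)


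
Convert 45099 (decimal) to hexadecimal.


Divide by 16 repeatedly:
45099 ÷ 16 = 2818 remainder 11 (B)
2818 ÷ 16 = 176 remainder 2 (2)
176 ÷ 16 = 11 remainder 0 (0)
11 ÷ 16 = 0 remainder 11 (B)
Reading remainders bottom-up:
= 0xB02B


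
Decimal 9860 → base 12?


Divide by 12 repeatedly:
9860 ÷ 12 = 821 remainder 8
821 ÷ 12 = 68 remainder 5
68 ÷ 12 = 5 remainder 8
5 ÷ 12 = 0 remainder 5
Reading remainders bottom-up:
= 5858


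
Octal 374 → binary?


Each octal digit → 3 binary bits:
  3 = 011
  7 = 111
  4 = 100
Concatenate: 011 111 100
= 011111100


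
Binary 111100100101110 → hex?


Group into 4-bit nibbles: 0111100100101110
  0111 = 7
  1001 = 9
  0010 = 2
  1110 = E
= 0x792E


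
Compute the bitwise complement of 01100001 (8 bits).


Original: 01100001
Invert all bits:
  bit 0: 0 → 1
  bit 1: 1 → 0
  bit 2: 1 → 0
  bit 3: 0 → 1
  bit 4: 0 → 1
  bit 5: 0 → 1
  bit 6: 0 → 1
  bit 7: 1 → 0
= 10011110


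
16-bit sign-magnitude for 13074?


Sign bit: 0 (positive)
Magnitude: 13074 = 011001100010010
= 0011001100010010


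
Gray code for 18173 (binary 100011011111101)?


Binary: 100011011111101
Gray code: G = B XOR (B >> 1)
B >> 1 = 010001101111110
100011011111101 XOR 010001101111110:
  1 XOR 0 = 1
  0 XOR 1 = 1
  0 XOR 0 = 0
  0 XOR 0 = 0
  1 XOR 0 = 1
  1 XOR 1 = 0
  0 XOR 1 = 1
  1 XOR 0 = 1
  1 XOR 1 = 0
  1 XOR 1 = 0
  1 XOR 1 = 0
  1 XOR 1 = 0
  1 XOR 1 = 0
  0 XOR 1 = 1
  1 XOR 0 = 1
= 110010110000011


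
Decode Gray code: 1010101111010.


Gray code: 1010101111010
MSB stays the same: 1
Each subsequent bit = prev_binary XOR current_gray:
  B[1] = 1 XOR 0 = 1
  B[2] = 1 XOR 1 = 0
  B[3] = 0 XOR 0 = 0
  B[4] = 0 XOR 1 = 1
  B[5] = 1 XOR 0 = 1
  B[6] = 1 XOR 1 = 0
  B[7] = 0 XOR 1 = 1
  B[8] = 1 XOR 1 = 0
  B[9] = 0 XOR 1 = 1
  B[10] = 1 XOR 0 = 1
  B[11] = 1 XOR 1 = 0
  B[12] = 0 XOR 0 = 0
= 1100110101100 (6572 decimal)
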